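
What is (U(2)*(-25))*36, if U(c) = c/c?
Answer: -900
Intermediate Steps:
U(c) = 1
(U(2)*(-25))*36 = (1*(-25))*36 = -25*36 = -900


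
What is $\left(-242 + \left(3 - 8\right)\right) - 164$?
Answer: $-411$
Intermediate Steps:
$\left(-242 + \left(3 - 8\right)\right) - 164 = \left(-242 - 5\right) - 164 = -247 - 164 = -411$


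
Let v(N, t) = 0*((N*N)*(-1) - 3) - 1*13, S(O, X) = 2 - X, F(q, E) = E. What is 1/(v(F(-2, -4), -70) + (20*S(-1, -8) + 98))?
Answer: 1/285 ≈ 0.0035088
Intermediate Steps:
v(N, t) = -13 (v(N, t) = 0*(N²*(-1) - 3) - 13 = 0*(-N² - 3) - 13 = 0*(-3 - N²) - 13 = 0 - 13 = -13)
1/(v(F(-2, -4), -70) + (20*S(-1, -8) + 98)) = 1/(-13 + (20*(2 - 1*(-8)) + 98)) = 1/(-13 + (20*(2 + 8) + 98)) = 1/(-13 + (20*10 + 98)) = 1/(-13 + (200 + 98)) = 1/(-13 + 298) = 1/285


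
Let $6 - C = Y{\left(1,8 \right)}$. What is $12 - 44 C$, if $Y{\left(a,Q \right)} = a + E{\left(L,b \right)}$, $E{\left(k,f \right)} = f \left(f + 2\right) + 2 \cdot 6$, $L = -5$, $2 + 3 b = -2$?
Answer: $\frac{2528}{9} \approx 280.89$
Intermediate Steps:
$b = - \frac{4}{3}$ ($b = - \frac{2}{3} + \frac{1}{3} \left(-2\right) = - \frac{2}{3} - \frac{2}{3} = - \frac{4}{3} \approx -1.3333$)
$E{\left(k,f \right)} = 12 + f \left(2 + f\right)$ ($E{\left(k,f \right)} = f \left(2 + f\right) + 12 = 12 + f \left(2 + f\right)$)
$Y{\left(a,Q \right)} = \frac{100}{9} + a$ ($Y{\left(a,Q \right)} = a + \left(12 + \left(- \frac{4}{3}\right)^{2} + 2 \left(- \frac{4}{3}\right)\right) = a + \left(12 + \frac{16}{9} - \frac{8}{3}\right) = a + \frac{100}{9} = \frac{100}{9} + a$)
$C = - \frac{55}{9}$ ($C = 6 - \left(\frac{100}{9} + 1\right) = 6 - \frac{109}{9} = - \frac{55}{9} \approx -6.1111$)
$12 - 44 C = 12 - - \frac{2420}{9} = 12 + \frac{2420}{9} = \frac{2528}{9}$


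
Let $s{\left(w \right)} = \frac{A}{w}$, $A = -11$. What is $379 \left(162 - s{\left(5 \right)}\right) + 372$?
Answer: $\frac{313019}{5} \approx 62604.0$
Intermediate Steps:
$s{\left(w \right)} = - \frac{11}{w}$
$379 \left(162 - s{\left(5 \right)}\right) + 372 = 379 \left(162 - - \frac{11}{5}\right) + 372 = 379 \left(162 + \frac{11}{5}\right) + 372 = 379 \cdot \frac{821}{5} + 372 = \frac{311159}{5} + 372 = \frac{313019}{5}$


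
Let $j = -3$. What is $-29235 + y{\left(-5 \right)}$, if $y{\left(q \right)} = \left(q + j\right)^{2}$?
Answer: $-29171$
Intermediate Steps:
$y{\left(q \right)} = \left(-3 + q\right)^{2}$ ($y{\left(q \right)} = \left(q - 3\right)^{2} = \left(-3 + q\right)^{2}$)
$-29235 + y{\left(-5 \right)} = -29235 + \left(-3 - 5\right)^{2} = -29235 + \left(-8\right)^{2} = -29235 + 64 = -29171$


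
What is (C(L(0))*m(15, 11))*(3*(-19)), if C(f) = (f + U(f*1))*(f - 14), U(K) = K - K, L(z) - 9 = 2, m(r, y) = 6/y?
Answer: 1026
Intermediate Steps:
L(z) = 11 (L(z) = 9 + 2 = 11)
U(K) = 0
C(f) = f*(-14 + f) (C(f) = (f + 0)*(f - 14) = f*(-14 + f))
(C(L(0))*m(15, 11))*(3*(-19)) = ((11*(-14 + 11))*(6/11))*(3*(-19)) = ((11*(-3))*(6*(1/11)))*(-57) = -33*6/11*(-57) = -18*(-57) = 1026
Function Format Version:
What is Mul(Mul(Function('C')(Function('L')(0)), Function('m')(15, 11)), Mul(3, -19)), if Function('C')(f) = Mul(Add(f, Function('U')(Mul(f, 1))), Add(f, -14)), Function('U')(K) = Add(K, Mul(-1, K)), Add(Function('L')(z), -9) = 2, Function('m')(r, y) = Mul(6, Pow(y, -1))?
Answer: 1026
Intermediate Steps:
Function('L')(z) = 11 (Function('L')(z) = Add(9, 2) = 11)
Function('U')(K) = 0
Function('C')(f) = Mul(f, Add(-14, f)) (Function('C')(f) = Mul(Add(f, 0), Add(f, -14)) = Mul(f, Add(-14, f)))
Mul(Mul(Function('C')(Function('L')(0)), Function('m')(15, 11)), Mul(3, -19)) = Mul(Mul(Mul(11, Add(-14, 11)), Mul(6, Pow(11, -1))), Mul(3, -19)) = Mul(Mul(Mul(11, -3), Mul(6, Rational(1, 11))), -57) = Mul(Mul(-33, Rational(6, 11)), -57) = Mul(-18, -57) = 1026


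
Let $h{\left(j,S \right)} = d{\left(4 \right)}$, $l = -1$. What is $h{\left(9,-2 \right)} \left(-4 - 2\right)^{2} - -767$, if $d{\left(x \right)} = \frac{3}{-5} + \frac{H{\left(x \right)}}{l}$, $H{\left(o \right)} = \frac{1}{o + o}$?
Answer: $\frac{7409}{10} \approx 740.9$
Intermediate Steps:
$H{\left(o \right)} = \frac{1}{2 o}$
$d{\left(x \right)} = - \frac{3}{5} - \frac{1}{2 x}$ ($d{\left(x \right)} = \frac{3}{-5} + \frac{\frac{1}{2} \frac{1}{x}}{-1} = 3 \left(- \frac{1}{5}\right) + \frac{1}{2 x} \left(-1\right) = - \frac{3}{5} - \frac{1}{2 x}$)
$h{\left(j,S \right)} = - \frac{29}{40}$ ($h{\left(j,S \right)} = \frac{-5 - 24}{10 \cdot 4} = \frac{1}{10} \cdot \frac{1}{4} \left(-5 - 24\right) = \frac{1}{10} \cdot \frac{1}{4} \left(-29\right) = - \frac{29}{40}$)
$h{\left(9,-2 \right)} \left(-4 - 2\right)^{2} - -767 = - \frac{29 \left(-4 - 2\right)^{2}}{40} - -767 = - \frac{29 \left(-6\right)^{2}}{40} + 767 = \left(- \frac{29}{40}\right) 36 + 767 = - \frac{261}{10} + 767 = \frac{7409}{10}$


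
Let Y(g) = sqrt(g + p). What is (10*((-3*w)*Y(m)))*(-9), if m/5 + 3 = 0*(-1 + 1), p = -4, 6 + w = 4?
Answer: -540*I*sqrt(19) ≈ -2353.8*I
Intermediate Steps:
w = -2 (w = -6 + 4 = -2)
m = -15 (m = -15 + 5*(0*(-1 + 1)) = -15 + 5*(0*0) = -15 + 5*0 = -15 + 0 = -15)
Y(g) = sqrt(-4 + g) (Y(g) = sqrt(g - 4) = sqrt(-4 + g))
(10*((-3*w)*Y(m)))*(-9) = (10*((-3*(-2))*sqrt(-4 - 15)))*(-9) = (10*(6*sqrt(-19)))*(-9) = (10*(6*(I*sqrt(19))))*(-9) = (10*(6*I*sqrt(19)))*(-9) = (60*I*sqrt(19))*(-9) = -540*I*sqrt(19)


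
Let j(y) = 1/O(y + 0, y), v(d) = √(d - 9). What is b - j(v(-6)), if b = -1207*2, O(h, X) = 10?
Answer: -24141/10 ≈ -2414.1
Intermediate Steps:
v(d) = √(-9 + d)
b = -2414
j(y) = ⅒ (j(y) = 1/10 = ⅒)
b - j(v(-6)) = -2414 - 1*⅒ = -2414 - ⅒ = -24141/10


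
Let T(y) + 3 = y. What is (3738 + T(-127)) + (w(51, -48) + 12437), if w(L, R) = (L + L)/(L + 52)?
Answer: 1652737/103 ≈ 16046.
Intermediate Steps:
w(L, R) = 2*L/(52 + L) (w(L, R) = (2*L)/(52 + L) = 2*L/(52 + L))
T(y) = -3 + y
(3738 + T(-127)) + (w(51, -48) + 12437) = (3738 + (-3 - 127)) + (2*51/(52 + 51) + 12437) = (3738 - 130) + (2*51/103 + 12437) = 3608 + (2*51*(1/103) + 12437) = 3608 + (102/103 + 12437) = 3608 + 1281113/103 = 1652737/103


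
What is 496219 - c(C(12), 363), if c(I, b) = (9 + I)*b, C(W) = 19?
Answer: 486055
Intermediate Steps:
c(I, b) = b*(9 + I)
496219 - c(C(12), 363) = 496219 - 363*(9 + 19) = 496219 - 363*28 = 496219 - 1*10164 = 496219 - 10164 = 486055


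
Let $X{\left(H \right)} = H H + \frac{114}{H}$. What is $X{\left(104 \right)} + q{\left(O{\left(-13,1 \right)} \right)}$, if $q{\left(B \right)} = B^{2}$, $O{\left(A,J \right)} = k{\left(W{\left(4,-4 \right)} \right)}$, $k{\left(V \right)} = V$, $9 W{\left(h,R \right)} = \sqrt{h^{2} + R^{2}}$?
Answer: $\frac{45563273}{4212} \approx 10817.0$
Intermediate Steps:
$W{\left(h,R \right)} = \frac{\sqrt{R^{2} + h^{2}}}{9}$ ($W{\left(h,R \right)} = \frac{\sqrt{h^{2} + R^{2}}}{9} = \frac{\sqrt{R^{2} + h^{2}}}{9}$)
$O{\left(A,J \right)} = \frac{4 \sqrt{2}}{9}$ ($O{\left(A,J \right)} = \frac{\sqrt{\left(-4\right)^{2} + 4^{2}}}{9} = \frac{\sqrt{16 + 16}}{9} = \frac{\sqrt{32}}{9} = \frac{4 \sqrt{2}}{9}$)
$X{\left(H \right)} = H^{2} + \frac{114}{H}$
$X{\left(104 \right)} + q{\left(O{\left(-13,1 \right)} \right)} = \frac{114 + 104^{3}}{104} + \left(\frac{4 \sqrt{2}}{9}\right)^{2} = \frac{114 + 1124864}{104} + \frac{32}{81} = \frac{1}{104} \cdot 1124978 + \frac{32}{81} = \frac{562489}{52} + \frac{32}{81} = \frac{45563273}{4212}$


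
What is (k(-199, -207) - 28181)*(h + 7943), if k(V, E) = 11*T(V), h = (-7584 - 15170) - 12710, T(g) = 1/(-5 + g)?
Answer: 158216440135/204 ≈ 7.7557e+8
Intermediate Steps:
h = -35464 (h = -22754 - 12710 = -35464)
k(V, E) = 11/(-5 + V)
(k(-199, -207) - 28181)*(h + 7943) = (11/(-5 - 199) - 28181)*(-35464 + 7943) = (11/(-204) - 28181)*(-27521) = (11*(-1/204) - 28181)*(-27521) = (-11/204 - 28181)*(-27521) = -5748935/204*(-27521) = 158216440135/204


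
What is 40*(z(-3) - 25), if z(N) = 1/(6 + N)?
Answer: -2960/3 ≈ -986.67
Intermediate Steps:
40*(z(-3) - 25) = 40*(1/(6 - 3) - 25) = 40*(1/3 - 25) = 40*(⅓ - 25) = 40*(-74/3) = -2960/3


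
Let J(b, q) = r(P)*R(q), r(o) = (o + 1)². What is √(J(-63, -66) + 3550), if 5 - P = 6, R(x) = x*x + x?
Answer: 5*√142 ≈ 59.582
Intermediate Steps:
R(x) = x + x² (R(x) = x² + x = x + x²)
P = -1 (P = 5 - 1*6 = 5 - 6 = -1)
r(o) = (1 + o)²
J(b, q) = 0 (J(b, q) = (1 - 1)²*(q*(1 + q)) = 0²*(q*(1 + q)) = 0*(q*(1 + q)) = 0)
√(J(-63, -66) + 3550) = √(0 + 3550) = √3550 = 5*√142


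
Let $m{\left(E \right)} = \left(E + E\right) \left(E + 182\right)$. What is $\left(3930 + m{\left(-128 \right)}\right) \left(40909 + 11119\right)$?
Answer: $-514765032$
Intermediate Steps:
$m{\left(E \right)} = 2 E \left(182 + E\right)$
$\left(3930 + m{\left(-128 \right)}\right) \left(40909 + 11119\right) = \left(3930 + 2 \left(-128\right) \left(182 - 128\right)\right) \left(40909 + 11119\right) = \left(3930 + 2 \left(-128\right) 54\right) 52028 = \left(3930 - 13824\right) 52028 = \left(-9894\right) 52028 = -514765032$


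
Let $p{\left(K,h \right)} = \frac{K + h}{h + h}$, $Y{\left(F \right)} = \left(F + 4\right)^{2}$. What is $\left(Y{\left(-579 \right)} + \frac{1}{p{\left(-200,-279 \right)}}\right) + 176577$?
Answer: $\frac{242950316}{479} \approx 5.072 \cdot 10^{5}$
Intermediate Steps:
$Y{\left(F \right)} = \left(4 + F\right)^{2}$
$p{\left(K,h \right)} = \frac{K + h}{2 h}$
$\left(Y{\left(-579 \right)} + \frac{1}{p{\left(-200,-279 \right)}}\right) + 176577 = \left(\left(4 - 579\right)^{2} + \frac{1}{\frac{1}{2} \frac{1}{-279} \left(-200 - 279\right)}\right) + 176577 = \left(\left(-575\right)^{2} + \frac{1}{\frac{1}{2} \left(- \frac{1}{279}\right) \left(-479\right)}\right) + 176577 = \left(330625 + \frac{1}{\frac{479}{558}}\right) + 176577 = \left(330625 + \frac{558}{479}\right) + 176577 = \frac{158369933}{479} + 176577 = \frac{242950316}{479}$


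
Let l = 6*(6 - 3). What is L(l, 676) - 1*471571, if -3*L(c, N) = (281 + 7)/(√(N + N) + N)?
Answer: -158919475/337 + 24*√2/4381 ≈ -4.7157e+5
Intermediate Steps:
l = 18 (l = 6*3 = 18)
L(c, N) = -96/(N + √2*√N) (L(c, N) = -(281 + 7)/(3*(√(N + N) + N)) = -96/(√(2*N) + N) = -96/(√2*√N + N) = -96/(N + √2*√N))
L(l, 676) - 1*471571 = -96/(676 + √2*√676) - 1*471571 = -96/(676 + √2*26) - 471571 = -96/(676 + 26*√2) - 471571 = -471571 - 96/(676 + 26*√2)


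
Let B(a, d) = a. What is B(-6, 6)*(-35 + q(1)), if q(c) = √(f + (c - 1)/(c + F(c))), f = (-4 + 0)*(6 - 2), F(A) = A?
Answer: 210 - 24*I ≈ 210.0 - 24.0*I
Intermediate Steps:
f = -16 (f = -4*4 = -16)
q(c) = √(-16 + (-1 + c)/(2*c)) (q(c) = √(-16 + (c - 1)/(c + c)) = √(-16 + (-1 + c)/((2*c))) = √(-16 + (-1 + c)*(1/(2*c))) = √(-16 + (-1 + c)/(2*c)))
B(-6, 6)*(-35 + q(1)) = -6*(-35 + √(-62 - 2/1)/2) = -6*(-35 + √(-62 - 2*1)/2) = -6*(-35 + √(-62 - 2)/2) = -6*(-35 + √(-64)/2) = -6*(-35 + (8*I)/2) = -6*(-35 + 4*I) = 210 - 24*I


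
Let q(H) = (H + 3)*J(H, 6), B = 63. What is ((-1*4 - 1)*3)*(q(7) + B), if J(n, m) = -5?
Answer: -195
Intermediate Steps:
q(H) = -15 - 5*H (q(H) = (H + 3)*(-5) = (3 + H)*(-5) = -15 - 5*H)
((-1*4 - 1)*3)*(q(7) + B) = ((-1*4 - 1)*3)*((-15 - 5*7) + 63) = ((-4 - 1)*3)*((-15 - 35) + 63) = (-5*3)*(-50 + 63) = -15*13 = -195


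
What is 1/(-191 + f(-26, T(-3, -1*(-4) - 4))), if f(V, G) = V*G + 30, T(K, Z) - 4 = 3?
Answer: -1/343 ≈ -0.0029155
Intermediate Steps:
T(K, Z) = 7 (T(K, Z) = 4 + 3 = 7)
f(V, G) = 30 + G*V (f(V, G) = G*V + 30 = 30 + G*V)
1/(-191 + f(-26, T(-3, -1*(-4) - 4))) = 1/(-191 + (30 + 7*(-26))) = 1/(-191 + (30 - 182)) = 1/(-191 - 152) = 1/(-343) = -1/343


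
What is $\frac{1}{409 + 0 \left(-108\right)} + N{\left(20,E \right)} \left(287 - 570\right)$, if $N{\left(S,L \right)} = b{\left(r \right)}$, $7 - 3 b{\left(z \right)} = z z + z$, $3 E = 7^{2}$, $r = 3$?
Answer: $\frac{578738}{1227} \approx 471.67$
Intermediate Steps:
$E = \frac{49}{3}$ ($E = \frac{7^{2}}{3} = \frac{1}{3} \cdot 49 = \frac{49}{3} \approx 16.333$)
$b{\left(z \right)} = \frac{7}{3} - \frac{z}{3} - \frac{z^{2}}{3}$ ($b{\left(z \right)} = \frac{7}{3} - \frac{z z + z}{3} = \frac{7}{3} - \frac{z^{2} + z}{3} = \frac{7}{3} - \frac{z + z^{2}}{3} = \frac{7}{3} - \left(\frac{z}{3} + \frac{z^{2}}{3}\right) = \frac{7}{3} - \frac{z}{3} - \frac{z^{2}}{3}$)
$N{\left(S,L \right)} = - \frac{5}{3}$ ($N{\left(S,L \right)} = \frac{7}{3} - 1 - \frac{3^{2}}{3} = \frac{7}{3} - 1 - 3 = - \frac{5}{3}$)
$\frac{1}{409 + 0 \left(-108\right)} + N{\left(20,E \right)} \left(287 - 570\right) = \frac{1}{409 + 0 \left(-108\right)} - \frac{5 \left(287 - 570\right)}{3} = \frac{1}{409 + 0} - - \frac{1415}{3} = \frac{1}{409} + \frac{1415}{3} = \frac{578738}{1227}$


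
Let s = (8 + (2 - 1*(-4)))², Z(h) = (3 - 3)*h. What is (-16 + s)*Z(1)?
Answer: 0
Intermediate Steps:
Z(h) = 0 (Z(h) = 0*h = 0)
s = 196 (s = (8 + (2 + 4))² = (8 + 6)² = 14² = 196)
(-16 + s)*Z(1) = (-16 + 196)*0 = 180*0 = 0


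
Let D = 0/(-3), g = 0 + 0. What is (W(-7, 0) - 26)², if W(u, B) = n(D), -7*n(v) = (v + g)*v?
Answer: 676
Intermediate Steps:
g = 0
D = 0 (D = 0*(-⅓) = 0)
n(v) = -v²/7 (n(v) = -(v + 0)*v/7 = -v*v/7 = -v²/7)
W(u, B) = 0 (W(u, B) = -⅐*0² = -⅐*0 = 0)
(W(-7, 0) - 26)² = (0 - 26)² = (-26)² = 676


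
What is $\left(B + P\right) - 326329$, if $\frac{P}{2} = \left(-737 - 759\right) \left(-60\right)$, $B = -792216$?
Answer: $-939025$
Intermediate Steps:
$P = 179520$ ($P = 2 \left(-737 - 759\right) \left(-60\right) = 2 \left(\left(-1496\right) \left(-60\right)\right) = 2 \cdot 89760 = 179520$)
$\left(B + P\right) - 326329 = \left(-792216 + 179520\right) - 326329 = -612696 - 326329 = -939025$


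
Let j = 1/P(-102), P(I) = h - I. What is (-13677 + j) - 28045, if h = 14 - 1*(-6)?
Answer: -5090083/122 ≈ -41722.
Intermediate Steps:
h = 20 (h = 14 + 6 = 20)
P(I) = 20 - I
j = 1/122 (j = 1/(20 - 1*(-102)) = 1/(20 + 102) = 1/122 ≈ 0.0081967)
(-13677 + j) - 28045 = (-13677 + 1/122) - 28045 = -1668593/122 - 28045 = -5090083/122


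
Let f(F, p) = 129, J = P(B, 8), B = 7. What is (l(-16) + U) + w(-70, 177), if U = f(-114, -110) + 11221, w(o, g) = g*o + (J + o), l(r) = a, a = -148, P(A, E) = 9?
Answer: -1249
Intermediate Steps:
J = 9
l(r) = -148
w(o, g) = 9 + o + g*o (w(o, g) = g*o + (9 + o) = 9 + o + g*o)
U = 11350 (U = 129 + 11221 = 11350)
(l(-16) + U) + w(-70, 177) = (-148 + 11350) + (9 - 70 + 177*(-70)) = 11202 + (9 - 70 - 12390) = 11202 - 12451 = -1249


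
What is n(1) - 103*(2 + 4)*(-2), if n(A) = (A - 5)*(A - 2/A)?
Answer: 1240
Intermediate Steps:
n(A) = (-5 + A)*(A - 2/A)
n(1) - 103*(2 + 4)*(-2) = (-2 + 1² - 5*1 + 10/1) - 103*(2 + 4)*(-2) = (-2 + 1 - 5 + 10*1) - 618*(-2) = (-2 + 1 - 5 + 10) - 103*(-12) = 4 + 1236 = 1240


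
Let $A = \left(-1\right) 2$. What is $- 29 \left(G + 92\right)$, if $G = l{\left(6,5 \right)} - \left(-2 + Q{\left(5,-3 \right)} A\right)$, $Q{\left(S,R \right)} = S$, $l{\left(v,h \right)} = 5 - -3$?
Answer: $-3248$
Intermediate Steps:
$l{\left(v,h \right)} = 8$ ($l{\left(v,h \right)} = 5 + 3 = 8$)
$A = -2$
$G = 20$ ($G = 8 - \left(-2 + 5 \left(-2\right)\right) = 8 - \left(-2 - 10\right) = 8 - -12 = 8 + 12 = 20$)
$- 29 \left(G + 92\right) = - 29 \left(20 + 92\right) = \left(-29\right) 112 = -3248$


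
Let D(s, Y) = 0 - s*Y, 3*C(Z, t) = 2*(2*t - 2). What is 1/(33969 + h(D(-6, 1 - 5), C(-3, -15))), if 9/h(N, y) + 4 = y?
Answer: 76/2581617 ≈ 2.9439e-5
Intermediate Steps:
C(Z, t) = -4/3 + 4*t/3 (C(Z, t) = (2*(2*t - 2))/3 = (2*(-2 + 2*t))/3 = (-4 + 4*t)/3 = -4/3 + 4*t/3)
D(s, Y) = -Y*s (D(s, Y) = 0 - Y*s = -Y*s)
h(N, y) = 9/(-4 + y)
1/(33969 + h(D(-6, 1 - 5), C(-3, -15))) = 1/(33969 + 9/(-4 + (-4/3 + (4/3)*(-15)))) = 1/(33969 + 9/(-4 + (-4/3 - 20))) = 1/(33969 + 9/(-4 - 64/3)) = 1/(33969 + 9/(-76/3)) = 1/(33969 + 9*(-3/76)) = 1/(33969 - 27/76) = 1/(2581617/76) = 76/2581617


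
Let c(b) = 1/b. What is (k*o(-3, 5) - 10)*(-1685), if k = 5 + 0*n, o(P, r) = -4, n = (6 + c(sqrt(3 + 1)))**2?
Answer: 50550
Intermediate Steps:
c(b) = 1/b
n = 169/4 (n = (6 + 1/(sqrt(3 + 1)))**2 = (6 + 1/(sqrt(4)))**2 = (6 + 1/2)**2 = (13/2)**2 = 169/4 ≈ 42.250)
k = 5 (k = 5 + 0*(169/4) = 5 + 0 = 5)
(k*o(-3, 5) - 10)*(-1685) = (5*(-4) - 10)*(-1685) = (-20 - 10)*(-1685) = -30*(-1685) = 50550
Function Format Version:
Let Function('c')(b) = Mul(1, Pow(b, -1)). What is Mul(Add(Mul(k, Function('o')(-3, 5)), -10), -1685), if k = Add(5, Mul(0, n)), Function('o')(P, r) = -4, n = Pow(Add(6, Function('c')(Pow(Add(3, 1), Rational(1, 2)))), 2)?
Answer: 50550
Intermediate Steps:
Function('c')(b) = Pow(b, -1)
n = Rational(169, 4) (n = Pow(Add(6, Pow(Pow(Add(3, 1), Rational(1, 2)), -1)), 2) = Pow(Add(6, Pow(Pow(4, Rational(1, 2)), -1)), 2) = Pow(Add(6, Pow(2, -1)), 2) = Pow(Add(6, Rational(1, 2)), 2) = Pow(Rational(13, 2), 2) = Rational(169, 4) ≈ 42.250)
k = 5 (k = Add(5, Mul(0, Rational(169, 4))) = Add(5, 0) = 5)
Mul(Add(Mul(k, Function('o')(-3, 5)), -10), -1685) = Mul(Add(Mul(5, -4), -10), -1685) = Mul(Add(-20, -10), -1685) = Mul(-30, -1685) = 50550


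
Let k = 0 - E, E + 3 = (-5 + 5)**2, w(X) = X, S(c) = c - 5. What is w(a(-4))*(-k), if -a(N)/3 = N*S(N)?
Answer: 324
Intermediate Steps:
S(c) = -5 + c
a(N) = -3*N*(-5 + N)
E = -3 (E = -3 + (-5 + 5)**2 = -3 + 0**2 = -3 + 0 = -3)
k = 3 (k = 0 - 1*(-3) = 0 + 3 = 3)
w(a(-4))*(-k) = (3*(-4)*(5 - 1*(-4)))*(-1*3) = (3*(-4)*(5 + 4))*(-3) = (3*(-4)*9)*(-3) = -108*(-3) = 324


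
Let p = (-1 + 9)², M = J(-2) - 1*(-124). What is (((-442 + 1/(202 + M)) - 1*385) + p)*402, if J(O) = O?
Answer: -16563137/54 ≈ -3.0673e+5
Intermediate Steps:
M = 122 (M = -2 - 1*(-124) = -2 + 124 = 122)
p = 64 (p = 8² = 64)
(((-442 + 1/(202 + M)) - 1*385) + p)*402 = (((-442 + 1/(202 + 122)) - 1*385) + 64)*402 = (((-442 + 1/324) - 385) + 64)*402 = ((-143207/324 - 385) + 64)*402 = (-267947/324 + 64)*402 = -247211/324*402 = -16563137/54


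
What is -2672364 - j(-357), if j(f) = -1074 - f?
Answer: -2671647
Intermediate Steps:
-2672364 - j(-357) = -2672364 - (-1074 - 1*(-357)) = -2672364 - (-1074 + 357) = -2672364 - 1*(-717) = -2672364 + 717 = -2671647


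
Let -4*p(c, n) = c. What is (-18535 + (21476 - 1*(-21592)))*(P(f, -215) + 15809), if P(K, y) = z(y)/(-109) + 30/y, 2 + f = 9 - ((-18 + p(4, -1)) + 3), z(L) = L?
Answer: 1818027140342/4687 ≈ 3.8789e+8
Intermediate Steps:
p(c, n) = -c/4
f = 23 (f = -2 + (9 - ((-18 - 1/4*4) + 3)) = -2 + (9 - ((-18 - 1) + 3)) = -2 + (9 - (-19 + 3)) = -2 + (9 - 1*(-16)) = -2 + (9 + 16) = -2 + 25 = 23)
P(K, y) = 30/y - y/109 (P(K, y) = y/(-109) + 30/y = y*(-1/109) + 30/y = -y/109 + 30/y = 30/y - y/109)
(-18535 + (21476 - 1*(-21592)))*(P(f, -215) + 15809) = (-18535 + (21476 - 1*(-21592)))*((30/(-215) - 1/109*(-215)) + 15809) = (-18535 + (21476 + 21592))*((30*(-1/215) + 215/109) + 15809) = (-18535 + 43068)*((-6/43 + 215/109) + 15809) = 24533*(8591/4687 + 15809) = 24533*(74105374/4687) = 1818027140342/4687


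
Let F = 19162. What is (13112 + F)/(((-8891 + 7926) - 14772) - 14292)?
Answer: -32274/30029 ≈ -1.0748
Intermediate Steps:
(13112 + F)/(((-8891 + 7926) - 14772) - 14292) = (13112 + 19162)/(((-8891 + 7926) - 14772) - 14292) = 32274/((-965 - 14772) - 14292) = 32274/(-15737 - 14292) = 32274/(-30029) = 32274*(-1/30029) = -32274/30029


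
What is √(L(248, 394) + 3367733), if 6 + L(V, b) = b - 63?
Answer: √3368058 ≈ 1835.2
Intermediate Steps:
L(V, b) = -69 + b (L(V, b) = -6 + (b - 63) = -6 + (-63 + b) = -69 + b)
√(L(248, 394) + 3367733) = √((-69 + 394) + 3367733) = √(325 + 3367733) = √3368058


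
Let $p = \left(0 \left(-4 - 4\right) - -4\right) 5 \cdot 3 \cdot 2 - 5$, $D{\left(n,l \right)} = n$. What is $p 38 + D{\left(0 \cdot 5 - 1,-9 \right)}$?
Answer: $4369$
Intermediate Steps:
$p = 115$ ($p = \left(0 \left(-8\right) + 4\right) 15 \cdot 2 - 5 = \left(0 + 4\right) 30 - 5 = 4 \cdot 30 - 5 = 120 - 5 = 115$)
$p 38 + D{\left(0 \cdot 5 - 1,-9 \right)} = 115 \cdot 38 + \left(0 \cdot 5 - 1\right) = 4370 + \left(0 - 1\right) = 4370 - 1 = 4369$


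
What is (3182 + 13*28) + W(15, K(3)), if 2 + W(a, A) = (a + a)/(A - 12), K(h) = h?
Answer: 10622/3 ≈ 3540.7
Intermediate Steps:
W(a, A) = -2 + 2*a/(-12 + A) (W(a, A) = -2 + (a + a)/(A - 12) = -2 + (2*a)/(-12 + A) = -2 + 2*a/(-12 + A))
(3182 + 13*28) + W(15, K(3)) = (3182 + 13*28) + 2*(12 + 15 - 1*3)/(-12 + 3) = (3182 + 364) + 2*(12 + 15 - 3)/(-9) = 3546 + 2*(-⅑)*24 = 3546 - 16/3 = 10622/3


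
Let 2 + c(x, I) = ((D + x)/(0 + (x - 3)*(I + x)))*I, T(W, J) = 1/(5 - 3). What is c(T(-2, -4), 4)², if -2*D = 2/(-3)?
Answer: 3844/729 ≈ 5.2730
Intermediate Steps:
T(W, J) = ½ (T(W, J) = 1/2 = ½)
D = ⅓ (D = -1/(-3) = -(-1)/3 = -½*(-⅔) = ⅓ ≈ 0.33333)
c(x, I) = -2 + I*(⅓ + x)/((-3 + x)*(I + x)) (c(x, I) = -2 + ((⅓ + x)/(0 + (x - 3)*(I + x)))*I = -2 + ((⅓ + x)/(0 + (-3 + x)*(I + x)))*I = -2 + ((⅓ + x)/(((-3 + x)*(I + x))))*I = -2 + ((⅓ + x)*(1/((-3 + x)*(I + x))))*I = -2 + ((⅓ + x)/((-3 + x)*(I + x)))*I = -2 + I*(⅓ + x)/((-3 + x)*(I + x)))
c(T(-2, -4), 4)² = ((-2*(½)² + 6*(½) + (19/3)*4 - 1*4*½)/((½)² - 3*4 - 3*½ + 4*(½)))² = ((-2*¼ + 3 + 76/3 - 2)/(¼ - 12 - 3/2 + 2))² = ((-½ + 3 + 76/3 - 2)/(-45/4))² = (-4/45*155/6)² = (-62/27)² = 3844/729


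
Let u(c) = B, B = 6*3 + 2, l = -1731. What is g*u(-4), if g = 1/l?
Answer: -20/1731 ≈ -0.011554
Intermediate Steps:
B = 20 (B = 18 + 2 = 20)
u(c) = 20
g = -1/1731 (g = 1/(-1731) = -1/1731 ≈ -0.00057770)
g*u(-4) = -1/1731*20 = -20/1731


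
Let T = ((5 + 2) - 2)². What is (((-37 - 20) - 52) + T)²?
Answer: 7056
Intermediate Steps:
T = 25 (T = (7 - 2)² = 5² = 25)
(((-37 - 20) - 52) + T)² = (((-37 - 20) - 52) + 25)² = ((-57 - 52) + 25)² = (-109 + 25)² = (-84)² = 7056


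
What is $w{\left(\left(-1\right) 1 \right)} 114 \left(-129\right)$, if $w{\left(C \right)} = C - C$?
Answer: $0$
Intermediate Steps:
$w{\left(C \right)} = 0$
$w{\left(\left(-1\right) 1 \right)} 114 \left(-129\right) = 0 \cdot 114 \left(-129\right) = 0 \left(-129\right) = 0$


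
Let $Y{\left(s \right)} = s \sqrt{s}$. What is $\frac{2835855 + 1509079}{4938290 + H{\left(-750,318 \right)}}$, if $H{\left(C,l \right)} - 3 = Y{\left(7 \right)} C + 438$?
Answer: $\frac{3065494319822}{3484410136123} + \frac{3258700500 \sqrt{7}}{3484410136123} \approx 0.88225$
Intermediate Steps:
$Y{\left(s \right)} = s^{\frac{3}{2}}$
$H{\left(C,l \right)} = 441 + 7 C \sqrt{7}$ ($H{\left(C,l \right)} = 3 + \left(7^{\frac{3}{2}} C + 438\right) = 3 + \left(7 \sqrt{7} C + 438\right) = 3 + \left(7 C \sqrt{7} + 438\right) = 3 + \left(438 + 7 C \sqrt{7}\right) = 441 + 7 C \sqrt{7}$)
$\frac{2835855 + 1509079}{4938290 + H{\left(-750,318 \right)}} = \frac{2835855 + 1509079}{4938290 + \left(441 + 7 \left(-750\right) \sqrt{7}\right)} = \frac{4344934}{4938290 + \left(441 - 5250 \sqrt{7}\right)} = \frac{4344934}{4938731 - 5250 \sqrt{7}}$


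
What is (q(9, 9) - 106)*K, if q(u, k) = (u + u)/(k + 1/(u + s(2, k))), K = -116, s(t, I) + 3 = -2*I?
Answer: 1290616/107 ≈ 12062.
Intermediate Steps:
s(t, I) = -3 - 2*I
q(u, k) = 2*u/(k + 1/(-3 + u - 2*k)) (q(u, k) = (u + u)/(k + 1/(u + (-3 - 2*k))) = (2*u)/(k + 1/(-3 + u - 2*k)) = 2*u/(k + 1/(-3 + u - 2*k)))
(q(9, 9) - 106)*K = (-2*9*(3 - 1*9 + 2*9)/(1 + 9*9 - 1*9*(3 + 2*9)) - 106)*(-116) = (-2*9*(3 - 9 + 18)/(1 + 81 - 1*9*(3 + 18)) - 106)*(-116) = (-2*9*12/(1 + 81 - 1*9*21) - 106)*(-116) = (-2*9*12/(1 + 81 - 189) - 106)*(-116) = (-2*9*12/(-107) - 106)*(-116) = (-2*9*(-1/107)*12 - 106)*(-116) = (216/107 - 106)*(-116) = -11126/107*(-116) = 1290616/107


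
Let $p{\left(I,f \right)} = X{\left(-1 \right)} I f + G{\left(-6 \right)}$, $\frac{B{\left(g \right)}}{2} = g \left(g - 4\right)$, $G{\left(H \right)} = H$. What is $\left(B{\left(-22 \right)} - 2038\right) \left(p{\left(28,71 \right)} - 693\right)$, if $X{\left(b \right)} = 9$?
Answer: $-15370542$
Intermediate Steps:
$B{\left(g \right)} = 2 g \left(-4 + g\right)$ ($B{\left(g \right)} = 2 g \left(g - 4\right) = 2 g \left(-4 + g\right)$)
$p{\left(I,f \right)} = -6 + 9 I f$ ($p{\left(I,f \right)} = 9 I f - 6 = -6 + 9 I f$)
$\left(B{\left(-22 \right)} - 2038\right) \left(p{\left(28,71 \right)} - 693\right) = \left(2 \left(-22\right) \left(-4 - 22\right) - 2038\right) \left(\left(-6 + 9 \cdot 28 \cdot 71\right) - 693\right) = \left(2 \left(-22\right) \left(-26\right) - 2038\right) \left(\left(-6 + 17892\right) - 693\right) = \left(1144 - 2038\right) \left(17886 - 693\right) = \left(-894\right) 17193 = -15370542$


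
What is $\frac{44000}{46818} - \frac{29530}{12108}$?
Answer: $- \frac{70815295}{47239362} \approx -1.4991$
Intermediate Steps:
$\frac{44000}{46818} - \frac{29530}{12108} = 44000 \cdot \frac{1}{46818} - \frac{14765}{6054} = \frac{22000}{23409} - \frac{14765}{6054} = - \frac{70815295}{47239362}$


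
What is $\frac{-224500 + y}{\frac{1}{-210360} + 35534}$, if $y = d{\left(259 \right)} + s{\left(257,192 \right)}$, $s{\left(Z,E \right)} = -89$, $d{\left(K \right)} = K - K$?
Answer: $- \frac{47244542040}{7474932239} \approx -6.3204$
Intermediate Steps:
$d{\left(K \right)} = 0$
$y = -89$ ($y = 0 - 89 = -89$)
$\frac{-224500 + y}{\frac{1}{-210360} + 35534} = \frac{-224500 - 89}{\frac{1}{-210360} + 35534} = - \frac{224589}{- \frac{1}{210360} + 35534} = - \frac{224589}{\frac{7474932239}{210360}} = \left(-224589\right) \frac{210360}{7474932239} = - \frac{47244542040}{7474932239}$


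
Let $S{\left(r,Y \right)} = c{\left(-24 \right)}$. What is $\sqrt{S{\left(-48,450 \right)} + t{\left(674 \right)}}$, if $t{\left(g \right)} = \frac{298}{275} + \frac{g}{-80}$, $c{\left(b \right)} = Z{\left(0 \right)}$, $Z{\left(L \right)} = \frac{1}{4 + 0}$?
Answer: $\frac{i \sqrt{343222}}{220} \approx 2.663 i$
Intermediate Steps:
$Z{\left(L \right)} = \frac{1}{4}$
$c{\left(b \right)} = \frac{1}{4}$
$S{\left(r,Y \right)} = \frac{1}{4}$
$t{\left(g \right)} = \frac{298}{275} - \frac{g}{80}$ ($t{\left(g \right)} = 298 \cdot \frac{1}{275} + g \left(- \frac{1}{80}\right) = \frac{298}{275} - \frac{g}{80}$)
$\sqrt{S{\left(-48,450 \right)} + t{\left(674 \right)}} = \sqrt{\frac{1}{4} + \left(\frac{298}{275} - \frac{337}{40}\right)} = \sqrt{\frac{1}{4} - \frac{16151}{2200}} = \sqrt{- \frac{15601}{2200}} = \frac{i \sqrt{343222}}{220}$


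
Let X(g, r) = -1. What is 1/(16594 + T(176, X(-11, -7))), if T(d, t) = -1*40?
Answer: 1/16554 ≈ 6.0408e-5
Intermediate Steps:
T(d, t) = -40
1/(16594 + T(176, X(-11, -7))) = 1/(16594 - 40) = 1/16554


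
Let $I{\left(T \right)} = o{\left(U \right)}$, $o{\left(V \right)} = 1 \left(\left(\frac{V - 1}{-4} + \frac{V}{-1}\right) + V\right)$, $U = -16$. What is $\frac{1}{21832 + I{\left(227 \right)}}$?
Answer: $\frac{4}{87345} \approx 4.5795 \cdot 10^{-5}$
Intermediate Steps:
$o{\left(V \right)} = \frac{1}{4} - \frac{V}{4}$ ($o{\left(V \right)} = 1 \left(\left(\left(-1 + V\right) \left(- \frac{1}{4}\right) + V \left(-1\right)\right) + V\right) = 1 \left(\left(\left(\frac{1}{4} - \frac{V}{4}\right) - V\right) + V\right) = 1 \left(\left(\frac{1}{4} - \frac{5 V}{4}\right) + V\right) = 1 \left(\frac{1}{4} - \frac{V}{4}\right) = \frac{1}{4} - \frac{V}{4}$)
$I{\left(T \right)} = \frac{17}{4}$ ($I{\left(T \right)} = \frac{1}{4} - -4 = \frac{1}{4} + 4 = \frac{17}{4}$)
$\frac{1}{21832 + I{\left(227 \right)}} = \frac{1}{21832 + \frac{17}{4}} = \frac{1}{\frac{87345}{4}} = \frac{4}{87345}$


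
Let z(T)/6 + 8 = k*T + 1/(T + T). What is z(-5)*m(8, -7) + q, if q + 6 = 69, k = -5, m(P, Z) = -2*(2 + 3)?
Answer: -951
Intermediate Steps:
m(P, Z) = -10 (m(P, Z) = -2*5 = -10)
q = 63 (q = -6 + 69 = 63)
z(T) = -48 - 30*T + 3/T (z(T) = -48 + 6*(-5*T + 1/(T + T)) = -48 + 6*(-5*T + 1/(2*T)) = -48 + 6*(1/(2*T) - 5*T) = -48 + (-30*T + 3/T) = -48 - 30*T + 3/T)
z(-5)*m(8, -7) + q = (-48 - 30*(-5) + 3/(-5))*(-10) + 63 = (-48 + 150 + 3*(-⅕))*(-10) + 63 = (-48 + 150 - ⅗)*(-10) + 63 = (507/5)*(-10) + 63 = -1014 + 63 = -951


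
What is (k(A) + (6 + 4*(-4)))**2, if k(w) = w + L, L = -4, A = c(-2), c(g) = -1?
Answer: 225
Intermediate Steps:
A = -1
k(w) = -4 + w (k(w) = w - 4 = -4 + w)
(k(A) + (6 + 4*(-4)))**2 = ((-4 - 1) + (6 + 4*(-4)))**2 = (-5 + (6 - 16))**2 = (-5 - 10)**2 = (-15)**2 = 225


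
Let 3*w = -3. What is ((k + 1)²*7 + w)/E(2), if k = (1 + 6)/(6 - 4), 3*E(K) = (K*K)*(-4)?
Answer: -1689/64 ≈ -26.391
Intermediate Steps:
E(K) = -4*K²/3 (E(K) = ((K*K)*(-4))/3 = (K²*(-4))/3 = (-4*K²)/3 = -4*K²/3)
w = -1 (w = (⅓)*(-3) = -1)
k = 7/2 ≈ 3.5000
((k + 1)²*7 + w)/E(2) = ((7/2 + 1)²*7 - 1)/((-4/3*2²)) = ((9/2)²*7 - 1)/((-4/3*4)) = ((81/4)*7 - 1)/(-16/3) = (567/4 - 1)*(-3/16) = (563/4)*(-3/16) = -1689/64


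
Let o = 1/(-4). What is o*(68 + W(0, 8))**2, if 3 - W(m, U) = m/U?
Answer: -5041/4 ≈ -1260.3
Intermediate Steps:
W(m, U) = 3 - m/U
o = -1/4 ≈ -0.25000
o*(68 + W(0, 8))**2 = -(68 + (3 - 1*0/8))**2/4 = -(68 + (3 - 1*0*1/8))**2/4 = -(68 + (3 + 0))**2/4 = -(68 + 3)**2/4 = -1/4*71**2 = -1/4*5041 = -5041/4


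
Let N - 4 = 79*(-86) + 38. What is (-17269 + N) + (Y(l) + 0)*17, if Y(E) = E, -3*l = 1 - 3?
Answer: -72029/3 ≈ -24010.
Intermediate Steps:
l = ⅔ (l = -(1 - 3)/3 = -⅓*(-2) = ⅔ ≈ 0.66667)
N = -6752 (N = 4 + (79*(-86) + 38) = 4 + (-6794 + 38) = 4 - 6756 = -6752)
(-17269 + N) + (Y(l) + 0)*17 = (-17269 - 6752) + (⅔ + 0)*17 = -24021 + (⅔)*17 = -24021 + 34/3 = -72029/3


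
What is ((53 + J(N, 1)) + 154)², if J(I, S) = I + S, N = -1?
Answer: 42849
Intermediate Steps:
((53 + J(N, 1)) + 154)² = ((53 + (-1 + 1)) + 154)² = ((53 + 0) + 154)² = (53 + 154)² = 207² = 42849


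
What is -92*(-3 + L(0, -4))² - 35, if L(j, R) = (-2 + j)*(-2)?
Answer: -127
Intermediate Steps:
L(j, R) = 4 - 2*j
-92*(-3 + L(0, -4))² - 35 = -92*(-3 + (4 - 2*0))² - 35 = -92*(-3 + (4 + 0))² - 35 = -92*(-3 + 4)² - 35 = -92*1² - 35 = -92*1 - 35 = -92 - 35 = -127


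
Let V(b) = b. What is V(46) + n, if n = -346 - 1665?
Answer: -1965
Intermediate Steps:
n = -2011
V(46) + n = 46 - 2011 = -1965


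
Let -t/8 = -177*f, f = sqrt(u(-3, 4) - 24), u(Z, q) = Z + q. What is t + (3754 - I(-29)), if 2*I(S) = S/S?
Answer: 7507/2 + 1416*I*sqrt(23) ≈ 3753.5 + 6790.9*I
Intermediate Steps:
I(S) = 1/2 (I(S) = (S/S)/2 = (1/2)*1 = 1/2)
f = I*sqrt(23) (f = sqrt((-3 + 4) - 24) = sqrt(1 - 24) = sqrt(-23) = I*sqrt(23) ≈ 4.7958*I)
t = 1416*I*sqrt(23) (t = -(-1416)*I*sqrt(23) = 1416*I*sqrt(23) ≈ 6790.9*I)
t + (3754 - I(-29)) = 1416*I*sqrt(23) + (3754 - 1*1/2) = 1416*I*sqrt(23) + (3754 - 1/2) = 1416*I*sqrt(23) + 7507/2 = 7507/2 + 1416*I*sqrt(23)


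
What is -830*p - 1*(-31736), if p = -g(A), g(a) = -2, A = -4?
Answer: 30076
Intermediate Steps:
p = 2 (p = -1*(-2) = 2)
-830*p - 1*(-31736) = -830*2 - 1*(-31736) = -1660 + 31736 = 30076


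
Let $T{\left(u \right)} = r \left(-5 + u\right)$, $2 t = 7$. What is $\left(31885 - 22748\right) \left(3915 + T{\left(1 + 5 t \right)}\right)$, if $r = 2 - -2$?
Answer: $36264753$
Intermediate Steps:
$t = \frac{7}{2}$ ($t = \frac{1}{2} \cdot 7 = \frac{7}{2} \approx 3.5$)
$r = 4$ ($r = 2 + 2 = 4$)
$T{\left(u \right)} = -20 + 4 u$ ($T{\left(u \right)} = 4 \left(-5 + u\right) = -20 + 4 u$)
$\left(31885 - 22748\right) \left(3915 + T{\left(1 + 5 t \right)}\right) = \left(31885 - 22748\right) \left(3915 - \left(20 - 4 \left(1 + 5 \cdot \frac{7}{2}\right)\right)\right) = 9137 \left(3915 - \left(20 - 4 \left(1 + \frac{35}{2}\right)\right)\right) = 9137 \left(3915 + \left(-20 + 4 \cdot \frac{37}{2}\right)\right) = 9137 \left(3915 + \left(-20 + 74\right)\right) = 9137 \left(3915 + 54\right) = 9137 \cdot 3969 = 36264753$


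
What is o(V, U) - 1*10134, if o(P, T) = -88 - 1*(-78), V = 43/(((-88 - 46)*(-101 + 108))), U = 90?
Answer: -10144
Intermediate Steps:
V = -43/938 (V = 43/((-134*7)) = 43/(-938) = 43*(-1/938) = -43/938 ≈ -0.045842)
o(P, T) = -10 (o(P, T) = -88 + 78 = -10)
o(V, U) - 1*10134 = -10 - 1*10134 = -10 - 10134 = -10144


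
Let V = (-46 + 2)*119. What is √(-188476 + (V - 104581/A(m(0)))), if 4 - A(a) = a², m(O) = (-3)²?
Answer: I*√1140465711/77 ≈ 438.58*I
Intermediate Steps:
m(O) = 9
A(a) = 4 - a²
V = -5236 (V = -44*119 = -5236)
√(-188476 + (V - 104581/A(m(0)))) = √(-188476 + (-5236 - 104581/(4 - 1*9²))) = √(-188476 + (-5236 - 104581/(4 - 1*81))) = √(-188476 + (-5236 - 104581/(4 - 81))) = √(-188476 + (-5236 - 104581/(-77))) = √(-188476 + (-5236 - 104581*(-1)/77)) = √(-188476 + (-5236 - 1*(-104581/77))) = √(-188476 + (-5236 + 104581/77)) = √(-188476 - 298591/77) = √(-14811243/77) = I*√1140465711/77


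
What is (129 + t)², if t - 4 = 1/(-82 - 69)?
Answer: 403286724/22801 ≈ 17687.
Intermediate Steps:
t = 603/151 (t = 4 + 1/(-82 - 69) = 4 + 1/(-151) = 4 - 1/151 = 603/151 ≈ 3.9934)
(129 + t)² = (129 + 603/151)² = (20082/151)² = 403286724/22801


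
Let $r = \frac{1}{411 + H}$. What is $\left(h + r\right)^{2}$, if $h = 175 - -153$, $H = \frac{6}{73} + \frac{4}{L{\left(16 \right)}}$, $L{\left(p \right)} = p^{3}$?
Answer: $\frac{101591916443219023936}{944289202445521} \approx 1.0759 \cdot 10^{5}$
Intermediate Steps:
$H = \frac{6217}{74752}$ ($H = \frac{6}{73} + \frac{4}{16^{3}} = 6 \cdot \frac{1}{73} + \frac{4}{4096} = \frac{6}{73} + 4 \cdot \frac{1}{4096} = \frac{6}{73} + \frac{1}{1024} = \frac{6217}{74752} \approx 0.083168$)
$h = 328$ ($h = 175 + 153 = 328$)
$r = \frac{74752}{30729289}$ ($r = \frac{1}{411 + \frac{6217}{74752}} = \frac{1}{\frac{30729289}{74752}} = \frac{74752}{30729289} \approx 0.0024326$)
$\left(h + r\right)^{2} = \left(328 + \frac{74752}{30729289}\right)^{2} = \left(\frac{10079281544}{30729289}\right)^{2} = \frac{101591916443219023936}{944289202445521}$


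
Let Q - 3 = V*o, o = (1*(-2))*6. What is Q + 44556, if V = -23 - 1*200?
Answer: 47235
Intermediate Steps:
V = -223 (V = -23 - 200 = -223)
o = -12 (o = -2*6 = -12)
Q = 2679 (Q = 3 - 223*(-12) = 3 + 2676 = 2679)
Q + 44556 = 2679 + 44556 = 47235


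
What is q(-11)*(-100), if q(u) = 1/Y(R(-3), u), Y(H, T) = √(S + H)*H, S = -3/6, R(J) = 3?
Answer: -20*√10/3 ≈ -21.082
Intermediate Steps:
S = -½ (S = -3*⅙ = -½ ≈ -0.50000)
Y(H, T) = H*√(-½ + H) (Y(H, T) = √(-½ + H)*H = H*√(-½ + H))
q(u) = √10/15 (q(u) = 1/((½)*3*√(-2 + 4*3)) = 1/((½)*3*√(-2 + 12)) = 1/((½)*3*√10) = 1/(3*√10/2) = √10/15)
q(-11)*(-100) = (√10/15)*(-100) = -20*√10/3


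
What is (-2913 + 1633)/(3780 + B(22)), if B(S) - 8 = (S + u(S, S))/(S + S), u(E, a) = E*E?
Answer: -2560/7599 ≈ -0.33689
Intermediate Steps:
u(E, a) = E**2
B(S) = 8 + (S + S**2)/(2*S) (B(S) = 8 + (S + S**2)/(S + S) = 8 + (S + S**2)/((2*S)) = 8 + (S + S**2)*(1/(2*S)) = 8 + (S + S**2)/(2*S))
(-2913 + 1633)/(3780 + B(22)) = (-2913 + 1633)/(3780 + (17/2 + (1/2)*22)) = -1280/(3780 + (17/2 + 11)) = -1280/(3780 + 39/2) = -1280/7599/2 = -1280*2/7599 = -2560/7599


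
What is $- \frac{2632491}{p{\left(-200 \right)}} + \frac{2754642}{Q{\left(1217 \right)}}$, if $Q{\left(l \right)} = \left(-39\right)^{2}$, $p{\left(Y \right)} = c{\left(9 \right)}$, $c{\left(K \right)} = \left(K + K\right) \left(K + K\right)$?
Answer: $- \frac{38413763}{6084} \approx -6313.9$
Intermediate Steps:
$c{\left(K \right)} = 4 K^{2}$ ($c{\left(K \right)} = 2 K 2 K = 4 K^{2}$)
$p{\left(Y \right)} = 324$ ($p{\left(Y \right)} = 4 \cdot 9^{2} = 4 \cdot 81 = 324$)
$Q{\left(l \right)} = 1521$
$- \frac{2632491}{p{\left(-200 \right)}} + \frac{2754642}{Q{\left(1217 \right)}} = - \frac{2632491}{324} + \frac{2754642}{1521} = \left(-2632491\right) \frac{1}{324} + 2754642 \cdot \frac{1}{1521} = - \frac{292499}{36} + \frac{918214}{507} = - \frac{38413763}{6084}$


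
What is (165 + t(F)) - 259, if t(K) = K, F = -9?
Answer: -103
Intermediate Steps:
(165 + t(F)) - 259 = (165 - 9) - 259 = 156 - 259 = -103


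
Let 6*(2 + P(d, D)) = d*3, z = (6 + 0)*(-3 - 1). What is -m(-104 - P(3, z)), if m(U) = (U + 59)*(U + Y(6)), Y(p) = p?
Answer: -17355/4 ≈ -4338.8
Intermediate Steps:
z = -24 (z = 6*(-4) = -24)
P(d, D) = -2 + d/2 (P(d, D) = -2 + (d*3)/6 = -2 + (3*d)/6 = -2 + d/2)
m(U) = (6 + U)*(59 + U) (m(U) = (U + 59)*(U + 6) = (59 + U)*(6 + U) = (6 + U)*(59 + U))
-m(-104 - P(3, z)) = -(354 + (-104 - (-2 + (½)*3))² + 65*(-104 - (-2 + (½)*3))) = -(354 + (-104 - (-2 + 3/2))² + 65*(-104 - (-2 + 3/2))) = -(354 + (-104 - 1*(-½))² + 65*(-104 - 1*(-½))) = -(354 + (-104 + ½)² + 65*(-104 + ½)) = -(354 + (-207/2)² + 65*(-207/2)) = -(354 + 42849/4 - 13455/2) = -1*17355/4 = -17355/4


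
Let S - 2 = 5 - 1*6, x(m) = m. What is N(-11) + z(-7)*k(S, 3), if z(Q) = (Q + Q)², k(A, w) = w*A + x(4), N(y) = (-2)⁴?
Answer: 1388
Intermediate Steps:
S = 1 (S = 2 + (5 - 1*6) = 2 + (5 - 6) = 2 - 1 = 1)
N(y) = 16
k(A, w) = 4 + A*w (k(A, w) = w*A + 4 = A*w + 4 = 4 + A*w)
z(Q) = 4*Q² (z(Q) = (2*Q)² = 4*Q²)
N(-11) + z(-7)*k(S, 3) = 16 + (4*(-7)²)*(4 + 1*3) = 16 + (4*49)*(4 + 3) = 16 + 196*7 = 16 + 1372 = 1388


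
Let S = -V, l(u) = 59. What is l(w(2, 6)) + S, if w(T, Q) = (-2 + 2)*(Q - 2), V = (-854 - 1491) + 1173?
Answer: 1231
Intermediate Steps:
V = -1172 (V = -2345 + 1173 = -1172)
w(T, Q) = 0 (w(T, Q) = 0*(-2 + Q) = 0)
S = 1172 (S = -1*(-1172) = 1172)
l(w(2, 6)) + S = 59 + 1172 = 1231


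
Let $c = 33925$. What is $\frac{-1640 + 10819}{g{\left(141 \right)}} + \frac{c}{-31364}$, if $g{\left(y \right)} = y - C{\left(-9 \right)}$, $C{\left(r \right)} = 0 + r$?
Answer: $\frac{141400703}{2352300} \approx 60.112$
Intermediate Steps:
$C{\left(r \right)} = r$
$g{\left(y \right)} = 9 + y$ ($g{\left(y \right)} = y - -9 = y + 9 = 9 + y$)
$\frac{-1640 + 10819}{g{\left(141 \right)}} + \frac{c}{-31364} = \frac{-1640 + 10819}{9 + 141} + \frac{33925}{-31364} = \frac{9179}{150} + 33925 \left(- \frac{1}{31364}\right) = 9179 \cdot \frac{1}{150} - \frac{33925}{31364} = \frac{9179}{150} - \frac{33925}{31364} = \frac{141400703}{2352300}$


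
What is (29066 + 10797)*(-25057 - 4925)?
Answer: -1195172466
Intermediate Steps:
(29066 + 10797)*(-25057 - 4925) = 39863*(-29982) = -1195172466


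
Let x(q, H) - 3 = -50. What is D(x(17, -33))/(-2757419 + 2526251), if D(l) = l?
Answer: 47/231168 ≈ 0.00020332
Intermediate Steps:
x(q, H) = -47 (x(q, H) = 3 - 50 = -47)
D(x(17, -33))/(-2757419 + 2526251) = -47/(-2757419 + 2526251) = -47/(-231168) = -47*(-1/231168) = 47/231168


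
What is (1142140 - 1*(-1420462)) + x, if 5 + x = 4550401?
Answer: 7112998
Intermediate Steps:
x = 4550396 (x = -5 + 4550401 = 4550396)
(1142140 - 1*(-1420462)) + x = (1142140 - 1*(-1420462)) + 4550396 = (1142140 + 1420462) + 4550396 = 2562602 + 4550396 = 7112998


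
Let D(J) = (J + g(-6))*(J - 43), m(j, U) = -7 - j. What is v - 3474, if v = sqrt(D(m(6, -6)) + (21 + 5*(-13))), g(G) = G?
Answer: -3474 + 2*sqrt(255) ≈ -3442.1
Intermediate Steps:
D(J) = (-43 + J)*(-6 + J) (D(J) = (J - 6)*(J - 43) = (-6 + J)*(-43 + J) = (-43 + J)*(-6 + J))
v = 2*sqrt(255) (v = sqrt((258 + (-7 - 1*6)**2 - 49*(-7 - 1*6)) + (21 + 5*(-13))) = sqrt((258 + (-7 - 6)**2 - 49*(-7 - 6)) + (21 - 65)) = sqrt((258 + (-13)**2 - 49*(-13)) - 44) = sqrt((258 + 169 + 637) - 44) = sqrt(1064 - 44) = sqrt(1020) = 2*sqrt(255) ≈ 31.937)
v - 3474 = 2*sqrt(255) - 3474 = -3474 + 2*sqrt(255)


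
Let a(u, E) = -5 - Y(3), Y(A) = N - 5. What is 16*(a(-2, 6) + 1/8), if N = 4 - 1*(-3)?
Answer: -110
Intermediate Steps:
N = 7 (N = 4 + 3 = 7)
Y(A) = 2 (Y(A) = 7 - 5 = 2)
a(u, E) = -7 (a(u, E) = -5 - 1*2 = -5 - 2 = -7)
16*(a(-2, 6) + 1/8) = 16*(-7 + 1/8) = 16*(-7 + ⅛) = 16*(-55/8) = -110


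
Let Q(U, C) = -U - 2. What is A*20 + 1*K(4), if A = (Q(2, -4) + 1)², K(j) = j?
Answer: 184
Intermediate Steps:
Q(U, C) = -2 - U
A = 9 (A = ((-2 - 1*2) + 1)² = ((-2 - 2) + 1)² = (-4 + 1)² = (-3)² = 9)
A*20 + 1*K(4) = 9*20 + 1*4 = 180 + 4 = 184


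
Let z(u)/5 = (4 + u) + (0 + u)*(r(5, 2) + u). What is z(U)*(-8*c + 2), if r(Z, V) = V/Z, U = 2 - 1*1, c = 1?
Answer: -192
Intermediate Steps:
U = 1 (U = 2 - 1 = 1)
z(u) = 20 + 5*u + 5*u*(⅖ + u) (z(u) = 5*((4 + u) + (0 + u)*(2/5 + u)) = 5*((4 + u) + u*(2*(⅕) + u)) = 5*((4 + u) + u*(⅖ + u)) = 5*(4 + u + u*(⅖ + u)) = 20 + 5*u + 5*u*(⅖ + u))
z(U)*(-8*c + 2) = (20 + 5*1² + 7*1)*(-8*1 + 2) = (20 + 5*1 + 7)*(-8 + 2) = (20 + 5 + 7)*(-6) = 32*(-6) = -192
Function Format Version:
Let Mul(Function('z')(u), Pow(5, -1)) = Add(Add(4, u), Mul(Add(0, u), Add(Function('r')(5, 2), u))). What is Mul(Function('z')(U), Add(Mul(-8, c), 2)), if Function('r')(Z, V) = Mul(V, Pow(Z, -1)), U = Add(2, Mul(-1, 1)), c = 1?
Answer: -192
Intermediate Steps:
U = 1 (U = Add(2, -1) = 1)
Function('z')(u) = Add(20, Mul(5, u), Mul(5, u, Add(Rational(2, 5), u))) (Function('z')(u) = Mul(5, Add(Add(4, u), Mul(Add(0, u), Add(Mul(2, Pow(5, -1)), u)))) = Mul(5, Add(Add(4, u), Mul(u, Add(Mul(2, Rational(1, 5)), u)))) = Mul(5, Add(Add(4, u), Mul(u, Add(Rational(2, 5), u)))) = Mul(5, Add(4, u, Mul(u, Add(Rational(2, 5), u)))) = Add(20, Mul(5, u), Mul(5, u, Add(Rational(2, 5), u))))
Mul(Function('z')(U), Add(Mul(-8, c), 2)) = Mul(Add(20, Mul(5, Pow(1, 2)), Mul(7, 1)), Add(Mul(-8, 1), 2)) = Mul(Add(20, Mul(5, 1), 7), Add(-8, 2)) = Mul(Add(20, 5, 7), -6) = Mul(32, -6) = -192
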